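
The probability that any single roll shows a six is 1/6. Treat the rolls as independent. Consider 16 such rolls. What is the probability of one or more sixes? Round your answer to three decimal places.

P(at least one) = 1 − P(none) = 1 − (1 − 0.166667)^16
= 1 − 0.05409 = 0.94591

0.946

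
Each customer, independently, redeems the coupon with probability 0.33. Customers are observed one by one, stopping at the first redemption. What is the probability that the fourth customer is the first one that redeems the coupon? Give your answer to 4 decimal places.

0.0993

Geometric (trials to first success), p = 0.33.
P(Y = 4) = (1−p)^3 · p = 0.30076 · 0.33 = 0.099252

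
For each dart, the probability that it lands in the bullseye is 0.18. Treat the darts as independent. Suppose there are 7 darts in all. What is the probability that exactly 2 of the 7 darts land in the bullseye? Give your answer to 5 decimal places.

0.25225

X ~ Binomial(n=7, p=0.18).
P(X=2) = C(7,2) · p^2 · (1−p)^5
= 21 · 0.0324 · 0.37074 = 0.2522514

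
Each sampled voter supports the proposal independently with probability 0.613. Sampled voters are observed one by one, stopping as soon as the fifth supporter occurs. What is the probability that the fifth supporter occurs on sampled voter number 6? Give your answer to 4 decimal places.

Y = trial on which the fifth success occurs; negative binomial, r=5, p=0.613.
P(Y=6) = C(5,4) · p^5 · (1−p)^1
= 5 · 0.086557 · 0.387 = 0.167488

0.1675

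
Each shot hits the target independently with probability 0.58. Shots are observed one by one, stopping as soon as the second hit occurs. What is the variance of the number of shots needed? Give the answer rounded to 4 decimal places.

2.4970

Y = total shots until the second success; negative binomial with r=2, p=0.58.
Var(Y) = r(1−p)/p² = 2·0.42 / 0.58² = 2.497027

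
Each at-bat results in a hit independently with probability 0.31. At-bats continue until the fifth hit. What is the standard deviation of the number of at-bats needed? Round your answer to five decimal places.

Y = total at-bats until the fifth success; negative binomial with r=5, p=0.31.
SD(Y) = √[r(1−p)/p²] = √(35.9001041) = 5.9916696

5.99167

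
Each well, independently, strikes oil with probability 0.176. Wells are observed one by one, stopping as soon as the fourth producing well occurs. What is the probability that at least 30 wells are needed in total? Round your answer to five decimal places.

0.22362

Needing more than 29 wells ⇔ fewer than 4 successes in the first 29. With X ~ Binomial(29, 0.176), P(Y > 29) = P(X ≤ 3).
  k=0: C(29,0)·0.176^0·0.824^29 = 0.0036466
  k=1: C(29,1)·0.176^1·0.824^28 = 0.0225877
  k=2: C(29,2)·0.176^2·0.824^27 = 0.0675439
  k=3: C(29,3)·0.176^3·0.824^26 = 0.1298417
P(X ≤ 3) = 0.2236199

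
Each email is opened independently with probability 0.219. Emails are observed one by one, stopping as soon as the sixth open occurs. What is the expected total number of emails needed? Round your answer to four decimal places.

Y = total emails until the sixth success; negative binomial with r=6, p=0.219.
E[Y] = r / p = 6 / 0.219 = 27.397260

27.3973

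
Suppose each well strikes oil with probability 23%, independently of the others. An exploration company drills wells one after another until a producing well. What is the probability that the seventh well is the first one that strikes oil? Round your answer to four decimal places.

0.0479

Geometric (trials to first success), p = 0.23.
P(Y = 7) = (1−p)^6 · p = 0.20842 · 0.23 = 0.047937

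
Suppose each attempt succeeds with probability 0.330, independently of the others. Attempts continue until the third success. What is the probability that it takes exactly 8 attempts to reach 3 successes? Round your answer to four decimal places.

0.1019

Y = trial on which the third success occurs; negative binomial, r=3, p=0.33.
P(Y=8) = C(7,2) · p^3 · (1−p)^5
= 21 · 0.035937 · 0.13501 = 0.101891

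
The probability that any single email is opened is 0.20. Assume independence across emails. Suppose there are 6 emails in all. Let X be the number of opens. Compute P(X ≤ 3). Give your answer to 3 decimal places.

X ~ Binomial(6, 0.20); P(X ≤ 3) = Σ C(6,k) p^k (1−p)^(6−k) over k:
  k=0: C(6,0)·0.20^0·0.80^6 = 0.26214
  k=1: C(6,1)·0.20^1·0.80^5 = 0.39322
  k=2: C(6,2)·0.20^2·0.80^4 = 0.24576
  k=3: C(6,3)·0.20^3·0.80^3 = 0.08192
Total = 0.98304

0.983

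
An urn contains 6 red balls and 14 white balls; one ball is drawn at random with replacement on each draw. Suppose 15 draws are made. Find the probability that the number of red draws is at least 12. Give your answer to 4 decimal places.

0.0001

X ~ Binomial(15, 0.30); P(X ≥ 12) = Σ C(15,k) p^k (1−p)^(15−k) over k:
  k=12: C(15,12)·0.30^12·0.70^3 = 0.000083
  k=13: C(15,13)·0.30^13·0.70^2 = 0.000008
  k=14: C(15,14)·0.30^14·0.70^1 = 0.000001
  k=15: C(15,15)·0.30^15·0.70^0 = 0.000000
Total = 0.000092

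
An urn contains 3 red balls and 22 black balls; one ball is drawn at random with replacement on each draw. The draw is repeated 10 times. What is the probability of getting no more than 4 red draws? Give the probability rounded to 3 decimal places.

X ~ Binomial(10, 0.12); P(X ≤ 4) = Σ C(10,k) p^k (1−p)^(10−k) over k:
  k=0: C(10,0)·0.12^0·0.88^10 = 0.27850
  k=1: C(10,1)·0.12^1·0.88^9 = 0.37977
  k=2: C(10,2)·0.12^2·0.88^8 = 0.23304
  k=3: C(10,3)·0.12^3·0.88^7 = 0.08474
  k=4: C(10,4)·0.12^4·0.88^6 = 0.02022
Total = 0.99628

0.996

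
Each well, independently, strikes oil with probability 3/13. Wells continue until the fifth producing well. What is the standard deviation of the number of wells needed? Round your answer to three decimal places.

8.498

Y = total wells until the fifth success; negative binomial with r=5, p=0.230769.
SD(Y) = √[r(1−p)/p²] = √(72.22222) = 8.49837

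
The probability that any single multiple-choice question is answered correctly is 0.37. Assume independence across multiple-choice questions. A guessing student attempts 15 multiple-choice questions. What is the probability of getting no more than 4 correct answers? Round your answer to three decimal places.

X ~ Binomial(15, 0.37); P(X ≤ 4) = Σ C(15,k) p^k (1−p)^(15−k) over k:
  k=0: C(15,0)·0.37^0·0.63^15 = 0.00098
  k=1: C(15,1)·0.37^1·0.63^14 = 0.00861
  k=2: C(15,2)·0.37^2·0.63^13 = 0.03540
  k=3: C(15,3)·0.37^3·0.63^12 = 0.09010
  k=4: C(15,4)·0.37^4·0.63^11 = 0.15874
Total = 0.29383

0.294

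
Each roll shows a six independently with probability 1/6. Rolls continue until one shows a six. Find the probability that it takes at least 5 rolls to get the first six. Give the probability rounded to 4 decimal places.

Y = number of rolls to the first success; geometric, p = 0.166667.
P(Y > 4) = P(first 4 all fail) = (1−p)^4 = 0.482253

0.4823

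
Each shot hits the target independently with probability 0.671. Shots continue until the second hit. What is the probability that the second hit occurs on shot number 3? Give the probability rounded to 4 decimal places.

0.2963

Y = trial on which the second success occurs; negative binomial, r=2, p=0.671.
P(Y=3) = C(2,1) · p^2 · (1−p)^1
= 2 · 0.45024 · 0.329 = 0.296259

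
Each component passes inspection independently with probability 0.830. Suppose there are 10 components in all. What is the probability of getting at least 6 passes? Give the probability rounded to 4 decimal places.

X ~ Binomial(10, 0.83); P(X ≥ 6) = Σ C(10,k) p^k (1−p)^(10−k) over k:
  k=6: C(10,6)·0.83^6·0.17^4 = 0.057343
  k=7: C(10,7)·0.83^7·0.17^3 = 0.159983
  k=8: C(10,8)·0.83^8·0.17^2 = 0.292911
  k=9: C(10,9)·0.83^9·0.17^1 = 0.317798
  k=10: C(10,10)·0.83^10·0.17^0 = 0.155160
Total = 0.983196

0.9832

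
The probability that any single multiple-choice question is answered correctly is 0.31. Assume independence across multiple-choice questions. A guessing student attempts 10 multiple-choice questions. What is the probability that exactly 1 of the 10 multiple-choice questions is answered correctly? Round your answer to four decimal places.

0.1099

X ~ Binomial(n=10, p=0.31).
P(X=1) = C(10,1) · p^1 · (1−p)^9
= 10 · 0.31 · 0.035452 = 0.109901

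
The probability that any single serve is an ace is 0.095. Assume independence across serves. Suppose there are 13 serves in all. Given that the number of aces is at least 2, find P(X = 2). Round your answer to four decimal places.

X ~ Binomial(13, 0.095). Want P(X=2 | X≥2) = P(X=2) / P(X≥2).
P(X=2) = C(13,2)·0.095^2·0.905^11 = 0.234788
P(X≥2) = 1 − 0.273169 − 0.372778 = 0.354053
Ratio = 0.234788 / 0.354053 = 0.663144

0.6631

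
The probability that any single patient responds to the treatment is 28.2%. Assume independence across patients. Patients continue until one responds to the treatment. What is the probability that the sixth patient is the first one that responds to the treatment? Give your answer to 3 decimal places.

Geometric (trials to first success), p = 0.282.
P(Y = 6) = (1−p)^5 · p = 0.19082 · 0.282 = 0.05381

0.054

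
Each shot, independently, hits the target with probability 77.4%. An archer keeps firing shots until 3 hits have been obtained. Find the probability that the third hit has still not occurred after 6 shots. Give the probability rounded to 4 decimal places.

0.0263

Needing more than 6 shots ⇔ fewer than 3 successes in the first 6. With X ~ Binomial(6, 0.774), P(Y > 6) = P(X ≤ 2).
  k=0: C(6,0)·0.774^0·0.226^6 = 0.000133
  k=1: C(6,1)·0.774^1·0.226^5 = 0.002738
  k=2: C(6,2)·0.774^2·0.226^4 = 0.023443
P(X ≤ 2) = 0.026314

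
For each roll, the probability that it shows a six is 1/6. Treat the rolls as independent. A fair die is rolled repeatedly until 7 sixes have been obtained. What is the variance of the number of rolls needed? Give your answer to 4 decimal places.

210.0000

Y = total rolls until the seventh success; negative binomial with r=7, p=0.166667.
Var(Y) = r(1−p)/p² = 7·0.833333 / 0.166667² = 210.000000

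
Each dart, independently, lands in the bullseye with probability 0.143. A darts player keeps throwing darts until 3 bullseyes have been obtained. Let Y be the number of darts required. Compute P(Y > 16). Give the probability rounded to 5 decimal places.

Needing more than 16 darts ⇔ fewer than 3 successes in the first 16. With X ~ Binomial(16, 0.143), P(Y > 16) = P(X ≤ 2).
  k=0: C(16,0)·0.143^0·0.857^16 = 0.0846629
  k=1: C(16,1)·0.143^1·0.857^15 = 0.2260312
  k=2: C(16,2)·0.143^2·0.857^14 = 0.2828687
P(X ≤ 2) = 0.5935627

0.59356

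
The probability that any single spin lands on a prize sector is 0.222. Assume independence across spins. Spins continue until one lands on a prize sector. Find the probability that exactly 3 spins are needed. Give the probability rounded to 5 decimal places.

0.13437

Geometric (trials to first success), p = 0.222.
P(Y = 3) = (1−p)^2 · p = 0.60528 · 0.222 = 0.1343730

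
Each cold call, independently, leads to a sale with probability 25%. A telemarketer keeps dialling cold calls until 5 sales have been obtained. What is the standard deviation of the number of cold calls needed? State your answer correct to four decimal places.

Y = total cold calls until the fifth success; negative binomial with r=5, p=0.25.
SD(Y) = √[r(1−p)/p²] = √(60.000000) = 7.745967

7.7460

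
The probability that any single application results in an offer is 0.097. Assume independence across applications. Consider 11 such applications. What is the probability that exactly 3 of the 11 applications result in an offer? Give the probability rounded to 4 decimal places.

X ~ Binomial(n=11, p=0.097).
P(X=3) = C(11,3) · p^3 · (1−p)^8
= 165 · 0.00091267 · 0.44208 = 0.066573

0.0666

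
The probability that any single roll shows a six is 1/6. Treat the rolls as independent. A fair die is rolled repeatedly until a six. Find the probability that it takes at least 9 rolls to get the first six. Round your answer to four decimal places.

0.2326

Y = number of rolls to the first success; geometric, p = 0.166667.
P(Y > 8) = P(first 8 all fail) = (1−p)^8 = 0.232568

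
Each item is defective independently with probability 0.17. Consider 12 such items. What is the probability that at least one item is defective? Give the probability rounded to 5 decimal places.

0.89311

P(at least one) = 1 − P(none) = 1 − (1 − 0.17)^12
= 1 − 0.1068900 = 0.8931100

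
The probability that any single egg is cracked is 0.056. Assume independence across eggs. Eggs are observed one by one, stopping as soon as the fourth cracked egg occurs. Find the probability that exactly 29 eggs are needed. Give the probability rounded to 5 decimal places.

0.00763

Y = trial on which the fourth success occurs; negative binomial, r=4, p=0.056.
P(Y=29) = C(28,3) · p^4 · (1−p)^25
= 3276 · 9.8345e-06 · 0.23676 = 0.0076277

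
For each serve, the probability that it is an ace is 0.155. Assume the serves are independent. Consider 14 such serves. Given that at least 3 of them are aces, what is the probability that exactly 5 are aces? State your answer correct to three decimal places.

0.106

X ~ Binomial(14, 0.155). Want P(X=5 | X≥3) = P(X=5) / P(X≥3).
P(X=5) = C(14,5)·0.155^5·0.845^9 = 0.03934
P(X≥3) = 1 − 0.09462 − 0.24299 − 0.28972 = 0.37266
Ratio = 0.03934 / 0.37266 = 0.10557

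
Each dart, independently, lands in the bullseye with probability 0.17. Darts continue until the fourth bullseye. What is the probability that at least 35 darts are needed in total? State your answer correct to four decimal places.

Needing more than 34 darts ⇔ fewer than 4 successes in the first 34. With X ~ Binomial(34, 0.17), P(Y > 34) = P(X ≤ 3).
  k=0: C(34,0)·0.17^0·0.83^34 = 0.001773
  k=1: C(34,1)·0.17^1·0.83^33 = 0.012345
  k=2: C(34,2)·0.17^2·0.83^32 = 0.041721
  k=3: C(34,3)·0.17^3·0.83^31 = 0.091151
P(X ≤ 3) = 0.146990

0.1470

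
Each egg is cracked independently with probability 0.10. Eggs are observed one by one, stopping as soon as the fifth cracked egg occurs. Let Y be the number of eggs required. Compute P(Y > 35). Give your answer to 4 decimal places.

0.7307

Needing more than 35 eggs ⇔ fewer than 5 successes in the first 35. With X ~ Binomial(35, 0.10), P(Y > 35) = P(X ≤ 4).
  k=0: C(35,0)·0.10^0·0.90^35 = 0.025032
  k=1: C(35,1)·0.10^1·0.90^34 = 0.097345
  k=2: C(35,2)·0.10^2·0.90^33 = 0.183874
  k=3: C(35,3)·0.10^3·0.90^32 = 0.224735
  k=4: C(35,4)·0.10^4·0.90^31 = 0.199764
P(X ≤ 4) = 0.730749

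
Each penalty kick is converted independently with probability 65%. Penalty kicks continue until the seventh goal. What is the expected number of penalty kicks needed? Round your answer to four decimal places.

10.7692

Y = total penalty kicks until the seventh success; negative binomial with r=7, p=0.65.
E[Y] = r / p = 7 / 0.65 = 10.769231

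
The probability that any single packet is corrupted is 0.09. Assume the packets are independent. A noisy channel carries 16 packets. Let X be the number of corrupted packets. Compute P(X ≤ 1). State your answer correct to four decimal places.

X ~ Binomial(16, 0.09); P(X ≤ 1) = Σ C(16,k) p^k (1−p)^(16−k) over k:
  k=0: C(16,0)·0.09^0·0.91^16 = 0.221137
  k=1: C(16,1)·0.09^1·0.91^15 = 0.349932
Total = 0.571069

0.5711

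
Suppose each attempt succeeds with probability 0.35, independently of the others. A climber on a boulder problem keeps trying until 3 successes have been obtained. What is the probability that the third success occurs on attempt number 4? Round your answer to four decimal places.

Y = trial on which the third success occurs; negative binomial, r=3, p=0.35.
P(Y=4) = C(3,2) · p^3 · (1−p)^1
= 3 · 0.042875 · 0.65 = 0.083606

0.0836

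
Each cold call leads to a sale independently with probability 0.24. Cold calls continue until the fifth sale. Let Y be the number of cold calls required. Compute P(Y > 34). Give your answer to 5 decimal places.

Needing more than 34 cold calls ⇔ fewer than 5 successes in the first 34. With X ~ Binomial(34, 0.24), P(Y > 34) = P(X ≤ 4).
  k=0: C(34,0)·0.24^0·0.76^34 = 0.0000886
  k=1: C(34,1)·0.24^1·0.76^33 = 0.0009518
  k=2: C(34,2)·0.24^2·0.76^32 = 0.0049593
  k=3: C(34,3)·0.24^3·0.76^31 = 0.0167050
  k=4: C(34,4)·0.24^4·0.76^30 = 0.0408833
P(X ≤ 4) = 0.0635880

0.06359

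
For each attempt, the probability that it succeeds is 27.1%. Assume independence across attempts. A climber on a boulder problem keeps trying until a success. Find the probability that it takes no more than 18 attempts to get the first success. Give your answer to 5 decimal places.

0.99662

Y = number of attempts to the first success; geometric, p = 0.271.
P(Y ≤ 18) = 1 − (1−p)^18 = 1 − 0.0033814 = 0.9966186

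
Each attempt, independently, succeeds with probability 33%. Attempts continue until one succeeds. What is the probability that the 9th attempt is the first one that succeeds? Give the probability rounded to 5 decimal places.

0.01340

Geometric (trials to first success), p = 0.33.
P(Y = 9) = (1−p)^8 · p = 0.040607 · 0.33 = 0.0134002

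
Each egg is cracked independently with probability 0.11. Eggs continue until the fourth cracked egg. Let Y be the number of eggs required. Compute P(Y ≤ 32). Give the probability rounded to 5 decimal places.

0.47416

Finishing within 32 eggs ⇔ at least 4 successes in the first 32. With X ~ Binomial(32, 0.11), P(Y ≤ 32) = 1 − P(X ≤ 3).
  k=0: C(32,0)·0.11^0·0.89^32 = 0.0240149
  k=1: C(32,1)·0.11^1·0.89^31 = 0.0949802
  k=2: C(32,2)·0.11^2·0.89^30 = 0.1819564
  k=3: C(32,3)·0.11^3·0.89^29 = 0.2248899
1 − 0.5258413 = 0.4741587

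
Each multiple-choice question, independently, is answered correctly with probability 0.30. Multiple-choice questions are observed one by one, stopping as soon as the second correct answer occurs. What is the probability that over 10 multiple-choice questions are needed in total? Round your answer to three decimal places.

Needing more than 10 multiple-choice questions ⇔ fewer than 2 successes in the first 10. With X ~ Binomial(10, 0.30), P(Y > 10) = P(X ≤ 1).
  k=0: C(10,0)·0.30^0·0.70^10 = 0.02825
  k=1: C(10,1)·0.30^1·0.70^9 = 0.12106
P(X ≤ 1) = 0.14931

0.149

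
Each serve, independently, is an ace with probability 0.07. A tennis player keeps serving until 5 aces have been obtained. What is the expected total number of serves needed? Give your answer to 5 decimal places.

Y = total serves until the fifth success; negative binomial with r=5, p=0.07.
E[Y] = r / p = 5 / 0.07 = 71.4285714

71.42857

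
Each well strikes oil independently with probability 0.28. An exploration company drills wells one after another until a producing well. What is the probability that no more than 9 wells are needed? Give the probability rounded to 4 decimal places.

Y = number of wells to the first success; geometric, p = 0.28.
P(Y ≤ 9) = 1 − (1−p)^9 = 1 − 0.051999 = 0.948001

0.9480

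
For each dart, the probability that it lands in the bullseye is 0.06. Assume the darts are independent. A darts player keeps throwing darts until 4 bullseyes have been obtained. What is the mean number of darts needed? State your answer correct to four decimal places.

Y = total darts until the fourth success; negative binomial with r=4, p=0.06.
E[Y] = r / p = 4 / 0.06 = 66.666667

66.6667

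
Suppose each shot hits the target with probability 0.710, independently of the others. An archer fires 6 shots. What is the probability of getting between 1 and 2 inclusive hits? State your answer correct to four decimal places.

0.0622

X ~ Binomial(6, 0.71); P(1 ≤ X ≤ 2) = Σ C(6,k) p^k (1−p)^(6−k) over k:
  k=1: C(6,1)·0.71^1·0.29^5 = 0.008738
  k=2: C(6,2)·0.71^2·0.29^4 = 0.053481
Total = 0.062219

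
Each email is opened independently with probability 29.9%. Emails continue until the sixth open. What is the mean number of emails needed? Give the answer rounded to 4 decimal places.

20.0669

Y = total emails until the sixth success; negative binomial with r=6, p=0.299.
E[Y] = r / p = 6 / 0.299 = 20.066890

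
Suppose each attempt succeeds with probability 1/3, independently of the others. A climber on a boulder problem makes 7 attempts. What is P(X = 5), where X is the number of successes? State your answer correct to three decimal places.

0.038

X ~ Binomial(n=7, p=0.333333).
P(X=5) = C(7,5) · p^5 · (1−p)^2
= 21 · 0.0041152 · 0.44444 = 0.03841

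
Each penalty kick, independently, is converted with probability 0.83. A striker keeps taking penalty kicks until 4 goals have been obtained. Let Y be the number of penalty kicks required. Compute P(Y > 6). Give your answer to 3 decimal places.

Needing more than 6 penalty kicks ⇔ fewer than 4 successes in the first 6. With X ~ Binomial(6, 0.83), P(Y > 6) = P(X ≤ 3).
  k=0: C(6,0)·0.83^0·0.17^6 = 0.00002
  k=1: C(6,1)·0.83^1·0.17^5 = 0.00071
  k=2: C(6,2)·0.83^2·0.17^4 = 0.00863
  k=3: C(6,3)·0.83^3·0.17^3 = 0.05618
P(X ≤ 3) = 0.06555

0.066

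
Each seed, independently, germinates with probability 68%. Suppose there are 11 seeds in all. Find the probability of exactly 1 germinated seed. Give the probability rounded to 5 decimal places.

0.00008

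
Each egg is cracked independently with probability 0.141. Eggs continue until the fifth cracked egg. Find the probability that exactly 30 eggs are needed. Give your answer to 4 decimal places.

Y = trial on which the fifth success occurs; negative binomial, r=5, p=0.141.
P(Y=30) = C(29,4) · p^5 · (1−p)^25
= 23751 · 5.5731e-05 · 0.022378 = 0.029621

0.0296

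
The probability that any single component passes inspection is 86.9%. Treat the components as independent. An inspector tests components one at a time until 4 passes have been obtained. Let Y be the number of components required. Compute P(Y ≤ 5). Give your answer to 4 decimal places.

0.8691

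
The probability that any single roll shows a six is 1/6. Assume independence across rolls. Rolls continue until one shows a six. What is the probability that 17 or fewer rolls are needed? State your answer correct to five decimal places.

0.95493

Y = number of rolls to the first success; geometric, p = 0.166667.
P(Y ≤ 17) = 1 − (1−p)^17 = 1 − 0.0450732 = 0.9549268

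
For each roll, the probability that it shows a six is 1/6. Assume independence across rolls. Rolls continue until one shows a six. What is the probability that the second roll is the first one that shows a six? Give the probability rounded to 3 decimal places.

0.139

Geometric (trials to first success), p = 0.166667.
P(Y = 2) = (1−p)^1 · p = 0.83333 · 0.166667 = 0.13889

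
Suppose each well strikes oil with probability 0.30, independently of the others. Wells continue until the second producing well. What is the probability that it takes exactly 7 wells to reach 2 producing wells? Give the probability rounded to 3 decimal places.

0.091

Y = trial on which the second success occurs; negative binomial, r=2, p=0.30.
P(Y=7) = C(6,1) · p^2 · (1−p)^5
= 6 · 0.09 · 0.16807 = 0.09076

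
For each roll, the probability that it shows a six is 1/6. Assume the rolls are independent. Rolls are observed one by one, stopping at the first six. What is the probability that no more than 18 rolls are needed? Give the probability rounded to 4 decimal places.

Y = number of rolls to the first success; geometric, p = 0.166667.
P(Y ≤ 18) = 1 − (1−p)^18 = 1 − 0.037561 = 0.962439

0.9624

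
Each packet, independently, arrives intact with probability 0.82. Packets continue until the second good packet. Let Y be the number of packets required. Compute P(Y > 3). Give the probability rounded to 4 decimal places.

0.0855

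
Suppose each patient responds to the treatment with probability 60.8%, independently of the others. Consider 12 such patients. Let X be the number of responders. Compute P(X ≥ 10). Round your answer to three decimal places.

0.092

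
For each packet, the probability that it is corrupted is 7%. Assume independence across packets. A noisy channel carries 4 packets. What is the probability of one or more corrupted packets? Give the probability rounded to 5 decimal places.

0.25195

P(at least one) = 1 − P(none) = 1 − (1 − 0.07)^4
= 1 − 0.7480520 = 0.2519480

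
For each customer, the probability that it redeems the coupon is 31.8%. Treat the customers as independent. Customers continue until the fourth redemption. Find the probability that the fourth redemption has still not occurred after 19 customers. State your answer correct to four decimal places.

0.1009

Needing more than 19 customers ⇔ fewer than 4 successes in the first 19. With X ~ Binomial(19, 0.318), P(Y > 19) = P(X ≤ 3).
  k=0: C(19,0)·0.318^0·0.682^19 = 0.000695
  k=1: C(19,1)·0.318^1·0.682^18 = 0.006156
  k=2: C(19,2)·0.318^2·0.682^17 = 0.025834
  k=3: C(19,3)·0.318^3·0.682^16 = 0.068258
P(X ≤ 3) = 0.100943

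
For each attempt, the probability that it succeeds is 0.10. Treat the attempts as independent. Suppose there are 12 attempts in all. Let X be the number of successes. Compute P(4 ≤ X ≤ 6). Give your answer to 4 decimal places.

X ~ Binomial(12, 0.10); P(4 ≤ X ≤ 6) = Σ C(12,k) p^k (1−p)^(12−k) over k:
  k=4: C(12,4)·0.10^4·0.90^8 = 0.021308
  k=5: C(12,5)·0.10^5·0.90^7 = 0.003788
  k=6: C(12,6)·0.10^6·0.90^6 = 0.000491
Total = 0.025587

0.0256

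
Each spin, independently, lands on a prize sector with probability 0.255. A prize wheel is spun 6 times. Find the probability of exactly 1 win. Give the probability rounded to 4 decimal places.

0.3511

X ~ Binomial(n=6, p=0.255).
P(X=1) = C(6,1) · p^1 · (1−p)^5
= 6 · 0.255 · 0.2295 = 0.351134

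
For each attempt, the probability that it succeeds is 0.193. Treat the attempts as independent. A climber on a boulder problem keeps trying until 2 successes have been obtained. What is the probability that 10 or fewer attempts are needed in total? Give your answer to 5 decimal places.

Finishing within 10 attempts ⇔ at least 2 successes in the first 10. With X ~ Binomial(10, 0.193), P(Y ≤ 10) = 1 − P(X ≤ 1).
  k=0: C(10,0)·0.193^0·0.807^10 = 0.1171481
  k=1: C(10,1)·0.193^1·0.807^9 = 0.2801684
1 − 0.3973165 = 0.6026835

0.60268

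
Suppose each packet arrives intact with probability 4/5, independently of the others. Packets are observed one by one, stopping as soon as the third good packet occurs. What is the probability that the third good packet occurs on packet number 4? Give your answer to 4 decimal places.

Y = trial on which the third success occurs; negative binomial, r=3, p=0.80.
P(Y=4) = C(3,2) · p^3 · (1−p)^1
= 3 · 0.512 · 0.2 = 0.307200

0.3072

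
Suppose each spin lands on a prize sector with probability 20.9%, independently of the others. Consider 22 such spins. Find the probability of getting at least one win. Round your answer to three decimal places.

0.994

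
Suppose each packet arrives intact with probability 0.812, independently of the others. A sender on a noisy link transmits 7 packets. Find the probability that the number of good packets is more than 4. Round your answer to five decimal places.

0.87198

X ~ Binomial(7, 0.812); P(X ≥ 5) = Σ C(7,k) p^k (1−p)^(7−k) over k:
  k=5: C(7,5)·0.812^5·0.188^2 = 0.2620084
  k=6: C(7,6)·0.812^6·0.188^1 = 0.3772177
  k=7: C(7,7)·0.812^7·0.188^0 = 0.2327513
Total = 0.8719774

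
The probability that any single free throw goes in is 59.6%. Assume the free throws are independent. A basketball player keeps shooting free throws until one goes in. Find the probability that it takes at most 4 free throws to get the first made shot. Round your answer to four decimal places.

0.9734

Y = number of free throws to the first success; geometric, p = 0.596.
P(Y ≤ 4) = 1 − (1−p)^4 = 1 − 0.026639 = 0.973361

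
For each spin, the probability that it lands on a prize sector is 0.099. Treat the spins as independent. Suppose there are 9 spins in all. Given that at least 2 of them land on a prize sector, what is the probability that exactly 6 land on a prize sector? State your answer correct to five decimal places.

0.00026

X ~ Binomial(9, 0.099). Want P(X=6 | X≥2) = P(X=6) / P(X≥2).
P(X=6) = C(9,6)·0.099^6·0.901^3 = 0.0000578
P(X≥2) = 1 − 0.3913120 − 0.3869689 = 0.2217192
Ratio = 0.0000578 / 0.2217192 = 0.0002609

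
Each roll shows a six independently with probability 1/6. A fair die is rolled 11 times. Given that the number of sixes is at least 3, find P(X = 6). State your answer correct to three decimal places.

0.015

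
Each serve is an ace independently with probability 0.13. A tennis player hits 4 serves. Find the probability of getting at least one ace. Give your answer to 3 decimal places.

P(at least one) = 1 − P(none) = 1 − (1 − 0.13)^4
= 1 − 0.57290 = 0.42710

0.427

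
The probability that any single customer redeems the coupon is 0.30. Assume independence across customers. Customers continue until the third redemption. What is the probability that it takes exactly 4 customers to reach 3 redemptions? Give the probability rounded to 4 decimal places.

0.0567

Y = trial on which the third success occurs; negative binomial, r=3, p=0.30.
P(Y=4) = C(3,2) · p^3 · (1−p)^1
= 3 · 0.027 · 0.7 = 0.056700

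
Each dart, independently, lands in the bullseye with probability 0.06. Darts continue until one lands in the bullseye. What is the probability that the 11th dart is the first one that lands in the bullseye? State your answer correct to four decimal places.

0.0323

Geometric (trials to first success), p = 0.06.
P(Y = 11) = (1−p)^10 · p = 0.53862 · 0.06 = 0.032317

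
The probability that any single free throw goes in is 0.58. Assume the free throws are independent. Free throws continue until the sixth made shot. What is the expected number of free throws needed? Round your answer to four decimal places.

10.3448

Y = total free throws until the sixth success; negative binomial with r=6, p=0.58.
E[Y] = r / p = 6 / 0.58 = 10.344828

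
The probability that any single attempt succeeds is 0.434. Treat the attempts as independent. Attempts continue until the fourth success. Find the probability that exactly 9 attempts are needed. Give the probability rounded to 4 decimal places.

Y = trial on which the fourth success occurs; negative binomial, r=4, p=0.434.
P(Y=9) = C(8,3) · p^4 · (1−p)^5
= 56 · 0.035478 · 0.058087 = 0.115406

0.1154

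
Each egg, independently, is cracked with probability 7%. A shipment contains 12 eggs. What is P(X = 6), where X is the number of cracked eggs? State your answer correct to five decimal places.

X ~ Binomial(n=12, p=0.07).
P(X=6) = C(12,6) · p^6 · (1−p)^6
= 924 · 1.1765e-07 · 0.64699 = 0.0000703

0.00007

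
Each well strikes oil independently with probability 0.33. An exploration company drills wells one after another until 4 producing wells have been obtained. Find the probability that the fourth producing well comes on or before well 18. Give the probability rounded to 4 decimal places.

0.8931

Finishing within 18 wells ⇔ at least 4 successes in the first 18. With X ~ Binomial(18, 0.33), P(Y ≤ 18) = 1 − P(X ≤ 3).
  k=0: C(18,0)·0.33^0·0.67^18 = 0.000740
  k=1: C(18,1)·0.33^1·0.67^17 = 0.006562
  k=2: C(18,2)·0.33^2·0.67^16 = 0.027474
  k=3: C(18,3)·0.33^3·0.67^15 = 0.072170
1 − 0.106946 = 0.893054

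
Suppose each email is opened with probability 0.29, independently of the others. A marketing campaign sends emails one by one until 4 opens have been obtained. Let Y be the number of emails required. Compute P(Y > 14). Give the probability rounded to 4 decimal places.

0.3863

Needing more than 14 emails ⇔ fewer than 4 successes in the first 14. With X ~ Binomial(14, 0.29), P(Y > 14) = P(X ≤ 3).
  k=0: C(14,0)·0.29^0·0.71^14 = 0.008272
  k=1: C(14,1)·0.29^1·0.71^13 = 0.047303
  k=2: C(14,2)·0.29^2·0.71^12 = 0.125585
  k=3: C(14,3)·0.29^3·0.71^11 = 0.205181
P(X ≤ 3) = 0.386341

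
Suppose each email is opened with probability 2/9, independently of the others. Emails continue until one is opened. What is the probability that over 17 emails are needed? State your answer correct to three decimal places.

0.014

Y = number of emails to the first success; geometric, p = 0.222222.
P(Y > 17) = P(first 17 all fail) = (1−p)^17 = 0.01395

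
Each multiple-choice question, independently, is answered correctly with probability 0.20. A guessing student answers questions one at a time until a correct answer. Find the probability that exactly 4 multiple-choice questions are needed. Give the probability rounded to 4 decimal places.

Geometric (trials to first success), p = 0.20.
P(Y = 4) = (1−p)^3 · p = 0.512 · 0.20 = 0.102400

0.1024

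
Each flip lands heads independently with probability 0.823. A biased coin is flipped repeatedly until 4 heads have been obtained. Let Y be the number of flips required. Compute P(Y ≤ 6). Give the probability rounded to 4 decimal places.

0.9273

Finishing within 6 flips ⇔ at least 4 successes in the first 6. With X ~ Binomial(6, 0.823), P(Y ≤ 6) = 1 − P(X ≤ 3).
  k=0: C(6,0)·0.823^0·0.177^6 = 0.000031
  k=1: C(6,1)·0.823^1·0.177^5 = 0.000858
  k=2: C(6,2)·0.823^2·0.177^4 = 0.009972
  k=3: C(6,3)·0.823^3·0.177^3 = 0.061823
1 − 0.072684 = 0.927316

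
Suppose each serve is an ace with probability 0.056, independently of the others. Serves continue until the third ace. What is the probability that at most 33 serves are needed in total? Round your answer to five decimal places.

Finishing within 33 serves ⇔ at least 3 successes in the first 33. With X ~ Binomial(33, 0.056), P(Y ≤ 33) = 1 − P(X ≤ 2).
  k=0: C(33,0)·0.056^0·0.944^33 = 0.1493055
  k=1: C(33,1)·0.056^1·0.944^32 = 0.2922845
  k=2: C(33,2)·0.056^2·0.944^31 = 0.2774226
1 − 0.7190126 = 0.2809874

0.28099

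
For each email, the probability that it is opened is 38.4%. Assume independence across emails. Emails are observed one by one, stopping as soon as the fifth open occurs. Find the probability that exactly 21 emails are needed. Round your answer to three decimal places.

Y = trial on which the fifth success occurs; negative binomial, r=5, p=0.384.
P(Y=21) = C(20,4) · p^5 · (1−p)^16
= 4845 · 0.0083494 · 0.00042982 = 0.01739

0.017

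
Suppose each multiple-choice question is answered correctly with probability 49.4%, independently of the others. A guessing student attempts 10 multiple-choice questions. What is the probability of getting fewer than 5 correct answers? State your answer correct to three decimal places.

0.392

X ~ Binomial(10, 0.494); P(X ≤ 4) = Σ C(10,k) p^k (1−p)^(10−k) over k:
  k=0: C(10,0)·0.494^0·0.506^10 = 0.00110
  k=1: C(10,1)·0.494^1·0.506^9 = 0.01074
  k=2: C(10,2)·0.494^2·0.506^8 = 0.04719
  k=3: C(10,3)·0.494^3·0.506^7 = 0.12286
  k=4: C(10,4)·0.494^4·0.506^6 = 0.20991
Total = 0.39180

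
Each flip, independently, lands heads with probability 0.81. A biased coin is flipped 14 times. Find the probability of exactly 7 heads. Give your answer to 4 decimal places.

X ~ Binomial(n=14, p=0.81).
P(X=7) = C(14,7) · p^7 · (1−p)^7
= 3432 · 0.22877 · 8.9387e-06 = 0.007018

0.0070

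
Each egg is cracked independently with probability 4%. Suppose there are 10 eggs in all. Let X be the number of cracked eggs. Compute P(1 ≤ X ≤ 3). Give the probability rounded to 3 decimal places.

0.335

X ~ Binomial(10, 0.04); P(1 ≤ X ≤ 3) = Σ C(10,k) p^k (1−p)^(10−k) over k:
  k=1: C(10,1)·0.04^1·0.96^9 = 0.27701
  k=2: C(10,2)·0.04^2·0.96^8 = 0.05194
  k=3: C(10,3)·0.04^3·0.96^7 = 0.00577
Total = 0.33472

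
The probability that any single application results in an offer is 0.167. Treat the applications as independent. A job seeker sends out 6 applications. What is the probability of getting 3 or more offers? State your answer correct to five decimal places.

X ~ Binomial(6, 0.167); P(X ≥ 3) = Σ C(6,k) p^k (1−p)^(6−k) over k:
  k=3: C(6,3)·0.167^3·0.833^3 = 0.0538412
  k=4: C(6,4)·0.167^4·0.833^2 = 0.0080956
  k=5: C(6,5)·0.167^5·0.833^1 = 0.0006492
  k=6: C(6,6)·0.167^6·0.833^0 = 0.0000217
Total = 0.0626076

0.06261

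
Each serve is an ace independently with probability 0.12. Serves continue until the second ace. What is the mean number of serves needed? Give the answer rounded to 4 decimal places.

16.6667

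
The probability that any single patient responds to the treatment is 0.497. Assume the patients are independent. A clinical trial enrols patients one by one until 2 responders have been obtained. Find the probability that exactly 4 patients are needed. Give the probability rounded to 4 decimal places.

Y = trial on which the second success occurs; negative binomial, r=2, p=0.497.
P(Y=4) = C(3,1) · p^2 · (1−p)^2
= 3 · 0.24701 · 0.25301 = 0.187487

0.1875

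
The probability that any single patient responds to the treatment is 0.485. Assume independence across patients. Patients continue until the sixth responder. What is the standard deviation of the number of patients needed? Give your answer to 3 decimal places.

3.624

Y = total patients until the sixth success; negative binomial with r=6, p=0.485.
SD(Y) = √[r(1−p)/p²] = √(13.13636) = 3.62441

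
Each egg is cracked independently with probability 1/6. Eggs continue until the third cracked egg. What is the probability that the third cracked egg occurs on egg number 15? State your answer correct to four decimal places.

0.0473

Y = trial on which the third success occurs; negative binomial, r=3, p=0.166667.
P(Y=15) = C(14,2) · p^3 · (1−p)^12
= 91 · 0.0046296 · 0.11216 = 0.047251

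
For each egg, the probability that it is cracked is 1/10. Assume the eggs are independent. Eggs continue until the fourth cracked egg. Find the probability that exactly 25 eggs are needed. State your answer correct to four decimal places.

0.0221

Y = trial on which the fourth success occurs; negative binomial, r=4, p=0.10.
P(Y=25) = C(24,3) · p^4 · (1−p)^21
= 2024 · 0.0001 · 0.10942 = 0.022146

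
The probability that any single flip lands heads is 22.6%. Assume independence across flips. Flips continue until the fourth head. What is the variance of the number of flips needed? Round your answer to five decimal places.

60.61555

Y = total flips until the fourth success; negative binomial with r=4, p=0.226.
Var(Y) = r(1−p)/p² = 4·0.774 / 0.226² = 60.6155533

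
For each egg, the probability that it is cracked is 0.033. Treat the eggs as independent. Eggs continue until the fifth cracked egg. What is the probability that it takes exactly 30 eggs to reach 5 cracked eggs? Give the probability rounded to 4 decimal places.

Y = trial on which the fifth success occurs; negative binomial, r=5, p=0.033.
P(Y=30) = C(29,4) · p^5 · (1−p)^25
= 23751 · 3.9135e-08 · 0.43218 = 0.000402

0.0004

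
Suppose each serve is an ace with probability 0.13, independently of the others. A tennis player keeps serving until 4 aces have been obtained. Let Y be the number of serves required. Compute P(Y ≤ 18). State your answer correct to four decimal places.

Finishing within 18 serves ⇔ at least 4 successes in the first 18. With X ~ Binomial(18, 0.13), P(Y ≤ 18) = 1 − P(X ≤ 3).
  k=0: C(18,0)·0.13^0·0.87^18 = 0.081535
  k=1: C(18,1)·0.13^1·0.87^17 = 0.219302
  k=2: C(18,2)·0.13^2·0.87^16 = 0.278539
  k=3: C(18,3)·0.13^3·0.87^15 = 0.221978
1 − 0.801354 = 0.198646

0.1986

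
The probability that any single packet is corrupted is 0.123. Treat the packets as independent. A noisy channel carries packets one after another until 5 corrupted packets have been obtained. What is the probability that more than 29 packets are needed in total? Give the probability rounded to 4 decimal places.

Needing more than 29 packets ⇔ fewer than 5 successes in the first 29. With X ~ Binomial(29, 0.123), P(Y > 29) = P(X ≤ 4).
  k=0: C(29,0)·0.123^0·0.877^29 = 0.022232
  k=1: C(29,1)·0.123^1·0.877^28 = 0.090426
  k=2: C(29,2)·0.123^2·0.877^27 = 0.177552
  k=3: C(29,3)·0.123^3·0.877^26 = 0.224116
  k=4: C(29,4)·0.123^4·0.877^25 = 0.204311
P(X ≤ 4) = 0.718637

0.7186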